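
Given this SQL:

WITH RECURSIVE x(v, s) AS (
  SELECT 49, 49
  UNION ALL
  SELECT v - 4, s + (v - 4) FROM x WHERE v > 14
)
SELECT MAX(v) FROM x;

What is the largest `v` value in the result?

49

Base: v=49, s=49.
Iteration 1: 49 > 14 holds -> v = 49 - 4 = 45, s = 49 + 45 = 94.
Iteration 2: 45 > 14 holds -> v = 45 - 4 = 41, s = 94 + 41 = 135.
Iteration 3: 41 > 14 holds -> v = 41 - 4 = 37, s = 135 + 37 = 172.
Iteration 4: 37 > 14 holds -> v = 37 - 4 = 33, s = 172 + 33 = 205.
Iteration 5: 33 > 14 holds -> v = 33 - 4 = 29, s = 205 + 29 = 234.
Iteration 6: 29 > 14 holds -> v = 29 - 4 = 25, s = 234 + 25 = 259.
Iteration 7: 25 > 14 holds -> v = 25 - 4 = 21, s = 259 + 21 = 280.
Iteration 8: 21 > 14 holds -> v = 21 - 4 = 17, s = 280 + 17 = 297.
Iteration 9: 17 > 14 holds -> v = 17 - 4 = 13, s = 297 + 13 = 310.
Iteration 10: 13 > 14 fails; recursion stops.
v values: 49, 45, 41, 37, 33, 29, 25, 21, 17, 13; the maximum is 49.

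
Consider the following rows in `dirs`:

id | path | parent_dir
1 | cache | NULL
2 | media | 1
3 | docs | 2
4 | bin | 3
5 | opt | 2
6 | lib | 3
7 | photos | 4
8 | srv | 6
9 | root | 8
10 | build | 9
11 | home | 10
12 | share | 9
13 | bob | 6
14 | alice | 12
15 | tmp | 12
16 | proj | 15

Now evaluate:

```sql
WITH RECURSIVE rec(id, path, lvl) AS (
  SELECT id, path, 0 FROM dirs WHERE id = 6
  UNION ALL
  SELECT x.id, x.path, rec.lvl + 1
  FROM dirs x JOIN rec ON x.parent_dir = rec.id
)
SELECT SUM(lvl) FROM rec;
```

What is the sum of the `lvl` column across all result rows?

27

Base: id=6 (lib) at lvl 0.
Iteration 1: rows with parent_dir in {6} -> srv (id 8, lvl 1), bob (id 13, lvl 1).
Iteration 2: rows with parent_dir in {8,13} -> root (id 9, lvl 2).
Iteration 3: rows with parent_dir in {9} -> build (id 10, lvl 3), share (id 12, lvl 3).
Iteration 4: rows with parent_dir in {10,12} -> home (id 11, lvl 4), alice (id 14, lvl 4), tmp (id 15, lvl 4).
Iteration 5: rows with parent_dir in {11,14,15} -> proj (id 16, lvl 5).
Iteration 6: no rows with parent_dir in {16}; recursion stops.
SUM(lvl) = 0 + 1 + 1 + 2 + 3 + 3 + 4 + 4 + 4 + 5 = 27.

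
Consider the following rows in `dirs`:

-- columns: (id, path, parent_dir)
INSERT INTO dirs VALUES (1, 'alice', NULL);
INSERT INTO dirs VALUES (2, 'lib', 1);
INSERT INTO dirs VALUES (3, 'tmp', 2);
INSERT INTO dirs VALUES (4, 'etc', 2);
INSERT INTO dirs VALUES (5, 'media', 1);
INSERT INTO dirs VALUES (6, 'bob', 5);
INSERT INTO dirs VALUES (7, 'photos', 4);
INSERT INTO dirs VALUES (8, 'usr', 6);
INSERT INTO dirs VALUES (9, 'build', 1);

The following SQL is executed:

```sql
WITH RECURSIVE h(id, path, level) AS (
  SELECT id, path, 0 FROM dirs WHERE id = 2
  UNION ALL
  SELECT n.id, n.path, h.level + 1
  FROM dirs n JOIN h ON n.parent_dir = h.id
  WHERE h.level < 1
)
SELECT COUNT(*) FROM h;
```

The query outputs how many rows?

3

Base: id=2 (lib) at level 0.
Iteration 1: rows with parent_dir in {2} -> tmp (id 3, level 1), etc (id 4, level 1).
Iteration 2: level < 1 fails for all current rows; recursion stops.
Total rows emitted: 3.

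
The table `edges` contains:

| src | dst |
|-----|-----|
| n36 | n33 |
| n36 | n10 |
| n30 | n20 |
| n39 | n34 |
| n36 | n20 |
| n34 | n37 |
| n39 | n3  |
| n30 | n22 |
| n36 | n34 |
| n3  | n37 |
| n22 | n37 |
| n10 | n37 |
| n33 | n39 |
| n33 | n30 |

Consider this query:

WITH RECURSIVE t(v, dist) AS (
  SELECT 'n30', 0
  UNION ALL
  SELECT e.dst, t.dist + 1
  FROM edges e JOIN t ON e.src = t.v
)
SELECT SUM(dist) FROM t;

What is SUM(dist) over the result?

4

Base: (n30, dist=0).
Iteration 1: edges from {n30} -> (n20, dist=1), (n22, dist=1).
Iteration 2: edges from {n20,n22} -> (n37, dist=2).
Iteration 3: no outgoing edges from {n37}; recursion stops.
SUM(dist) = 0 + 1 + 1 + 2 = 4.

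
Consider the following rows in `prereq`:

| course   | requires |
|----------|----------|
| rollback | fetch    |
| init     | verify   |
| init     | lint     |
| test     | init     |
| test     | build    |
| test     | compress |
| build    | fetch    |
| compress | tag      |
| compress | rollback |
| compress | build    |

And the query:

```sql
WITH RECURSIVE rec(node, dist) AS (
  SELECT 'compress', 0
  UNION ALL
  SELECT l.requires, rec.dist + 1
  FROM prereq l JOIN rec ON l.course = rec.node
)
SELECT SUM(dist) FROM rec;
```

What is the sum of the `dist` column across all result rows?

7

Base: (compress, dist=0).
Iteration 1: edges from {compress} -> (build, dist=1), (rollback, dist=1), (tag, dist=1).
Iteration 2: edges from {build,rollback,tag} -> (fetch, dist=2) x2. [UNION ALL keeps all 2 new rows, including repeats]
Iteration 3: no outgoing edges from {fetch}; recursion stops.
SUM(dist) = 0 + 1 + 1 + 1 + 2 + 2 = 7.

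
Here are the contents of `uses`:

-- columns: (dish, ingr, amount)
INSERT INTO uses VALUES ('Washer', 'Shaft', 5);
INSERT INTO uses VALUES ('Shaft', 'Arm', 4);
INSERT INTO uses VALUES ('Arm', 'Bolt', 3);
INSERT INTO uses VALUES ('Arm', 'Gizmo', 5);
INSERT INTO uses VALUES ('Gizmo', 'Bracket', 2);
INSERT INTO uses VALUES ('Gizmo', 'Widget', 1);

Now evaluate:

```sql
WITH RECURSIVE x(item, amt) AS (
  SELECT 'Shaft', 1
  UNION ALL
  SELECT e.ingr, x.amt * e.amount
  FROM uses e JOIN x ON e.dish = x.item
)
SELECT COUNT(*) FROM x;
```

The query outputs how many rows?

Base: (Shaft, amt=1).
Iteration 1: components of {Shaft} -> Arm = 1*4 = 4.
Iteration 2: components of {Arm} -> Bolt = 4*3 = 12, Gizmo = 4*5 = 20.
Iteration 3: components of {Bolt,Gizmo} -> Bracket = 20*2 = 40, Widget = 20*1 = 20.
Iteration 4: no further components; recursion stops.
Total rows emitted: 6.

6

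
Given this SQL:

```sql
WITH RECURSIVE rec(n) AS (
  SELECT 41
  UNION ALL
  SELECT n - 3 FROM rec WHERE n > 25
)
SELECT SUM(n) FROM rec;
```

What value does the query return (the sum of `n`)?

Base: n=41.
Iteration 1: 41 > 25 holds -> n = 41 - 3 = 38.
Iteration 2: 38 > 25 holds -> n = 38 - 3 = 35.
Iteration 3: 35 > 25 holds -> n = 35 - 3 = 32.
Iteration 4: 32 > 25 holds -> n = 32 - 3 = 29.
Iteration 5: 29 > 25 holds -> n = 29 - 3 = 26.
Iteration 6: 26 > 25 holds -> n = 26 - 3 = 23.
Iteration 7: 23 > 25 fails; recursion stops.
SUM(n) = 41 + 38 + 35 + 32 + 29 + 26 + 23 = 224.

224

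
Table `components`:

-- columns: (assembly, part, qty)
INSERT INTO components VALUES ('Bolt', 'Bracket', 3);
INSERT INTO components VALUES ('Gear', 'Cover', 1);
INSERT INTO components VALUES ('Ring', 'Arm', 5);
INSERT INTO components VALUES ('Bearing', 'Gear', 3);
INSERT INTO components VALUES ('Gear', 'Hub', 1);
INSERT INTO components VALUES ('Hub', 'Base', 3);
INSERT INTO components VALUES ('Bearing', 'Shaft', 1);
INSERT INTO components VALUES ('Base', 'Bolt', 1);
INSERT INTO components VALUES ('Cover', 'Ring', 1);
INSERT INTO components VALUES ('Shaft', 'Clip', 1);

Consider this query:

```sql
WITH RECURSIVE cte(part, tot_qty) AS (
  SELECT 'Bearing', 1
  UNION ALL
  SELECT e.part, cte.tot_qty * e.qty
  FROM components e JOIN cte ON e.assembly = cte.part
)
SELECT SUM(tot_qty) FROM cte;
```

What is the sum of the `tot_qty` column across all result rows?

75

Base: (Bearing, tot_qty=1).
Iteration 1: components of {Bearing} -> Gear = 1*3 = 3, Shaft = 1*1 = 1.
Iteration 2: components of {Gear,Shaft} -> Clip = 1*1 = 1, Cover = 3*1 = 3, Hub = 3*1 = 3.
Iteration 3: components of {Clip,Cover,Hub} -> Base = 3*3 = 9, Ring = 3*1 = 3.
Iteration 4: components of {Base,Ring} -> Arm = 3*5 = 15, Bolt = 9*1 = 9.
Iteration 5: components of {Arm,Bolt} -> Bracket = 9*3 = 27.
Iteration 6: no further components; recursion stops.
SUM(tot_qty) = 1 + 3 + 1 + 3 + 3 + 1 + 9 + 3 + 9 + 15 + 27 = 75.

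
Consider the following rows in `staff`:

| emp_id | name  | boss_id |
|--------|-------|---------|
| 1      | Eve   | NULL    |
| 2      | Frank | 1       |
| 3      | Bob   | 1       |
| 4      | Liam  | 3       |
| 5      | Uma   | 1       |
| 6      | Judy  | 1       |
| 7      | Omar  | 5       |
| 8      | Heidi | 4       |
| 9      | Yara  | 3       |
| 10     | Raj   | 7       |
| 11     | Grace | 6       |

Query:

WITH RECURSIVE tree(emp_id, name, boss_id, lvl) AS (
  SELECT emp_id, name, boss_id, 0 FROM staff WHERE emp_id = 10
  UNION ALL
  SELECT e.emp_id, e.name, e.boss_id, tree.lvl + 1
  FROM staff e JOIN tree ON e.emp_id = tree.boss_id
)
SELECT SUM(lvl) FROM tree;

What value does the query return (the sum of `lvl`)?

6

Base: emp_id=10 (Raj), boss_id=7, lvl 0.
Iteration 1: join on emp_id=7 -> Omar (id 7, boss_id=5, lvl 1).
Iteration 2: join on emp_id=5 -> Uma (id 5, boss_id=1, lvl 2).
Iteration 3: join on emp_id=1 -> Eve (id 1, boss_id=NULL, lvl 3).
Iteration 4: boss_id is NULL; no match; recursion stops.
SUM(lvl) = 0 + 1 + 2 + 3 = 6.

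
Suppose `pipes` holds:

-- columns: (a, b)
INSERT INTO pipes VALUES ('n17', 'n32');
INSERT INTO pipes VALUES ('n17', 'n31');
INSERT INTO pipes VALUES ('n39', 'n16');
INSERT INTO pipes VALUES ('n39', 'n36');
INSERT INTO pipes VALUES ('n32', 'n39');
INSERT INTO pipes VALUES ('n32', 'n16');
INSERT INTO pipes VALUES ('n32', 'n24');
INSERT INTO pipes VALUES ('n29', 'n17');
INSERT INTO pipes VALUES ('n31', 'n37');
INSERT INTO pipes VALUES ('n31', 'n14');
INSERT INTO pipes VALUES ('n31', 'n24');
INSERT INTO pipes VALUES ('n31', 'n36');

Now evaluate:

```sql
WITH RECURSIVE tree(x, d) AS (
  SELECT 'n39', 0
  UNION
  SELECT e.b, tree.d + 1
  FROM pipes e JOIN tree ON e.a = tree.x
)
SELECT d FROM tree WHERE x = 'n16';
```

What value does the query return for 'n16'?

Base: (n39, d=0).
Iteration 1: edges from {n39} -> (n16, d=1), (n36, d=1).
Iteration 2: no outgoing edges from {n16,n36}; recursion stops.

1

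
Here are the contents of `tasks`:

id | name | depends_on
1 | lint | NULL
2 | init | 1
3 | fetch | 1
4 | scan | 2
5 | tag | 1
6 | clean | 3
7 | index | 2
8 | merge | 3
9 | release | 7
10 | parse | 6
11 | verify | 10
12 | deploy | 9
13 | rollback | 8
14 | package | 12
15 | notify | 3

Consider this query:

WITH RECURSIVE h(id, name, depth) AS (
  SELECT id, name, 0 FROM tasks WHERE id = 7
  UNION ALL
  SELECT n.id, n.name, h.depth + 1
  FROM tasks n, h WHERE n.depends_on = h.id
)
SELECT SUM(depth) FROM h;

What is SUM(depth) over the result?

6

Base: id=7 (index) at depth 0.
Iteration 1: rows with depends_on in {7} -> release (id 9, depth 1).
Iteration 2: rows with depends_on in {9} -> deploy (id 12, depth 2).
Iteration 3: rows with depends_on in {12} -> package (id 14, depth 3).
Iteration 4: no rows with depends_on in {14}; recursion stops.
SUM(depth) = 0 + 1 + 2 + 3 = 6.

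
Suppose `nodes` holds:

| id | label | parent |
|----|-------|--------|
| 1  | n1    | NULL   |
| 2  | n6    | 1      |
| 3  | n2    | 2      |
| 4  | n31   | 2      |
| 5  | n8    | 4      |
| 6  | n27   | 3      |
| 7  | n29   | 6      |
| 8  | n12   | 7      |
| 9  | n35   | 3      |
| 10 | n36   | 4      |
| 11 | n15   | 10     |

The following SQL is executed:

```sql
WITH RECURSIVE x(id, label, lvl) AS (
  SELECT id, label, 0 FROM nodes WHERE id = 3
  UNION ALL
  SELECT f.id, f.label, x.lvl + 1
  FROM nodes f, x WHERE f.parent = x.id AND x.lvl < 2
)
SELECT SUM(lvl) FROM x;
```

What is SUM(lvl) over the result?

4

Base: id=3 (n2) at lvl 0.
Iteration 1: rows with parent in {3} -> n27 (id 6, lvl 1), n35 (id 9, lvl 1).
Iteration 2: rows with parent in {6,9} -> n29 (id 7, lvl 2).
Iteration 3: lvl < 2 fails for all current rows; recursion stops.
SUM(lvl) = 0 + 1 + 1 + 2 = 4.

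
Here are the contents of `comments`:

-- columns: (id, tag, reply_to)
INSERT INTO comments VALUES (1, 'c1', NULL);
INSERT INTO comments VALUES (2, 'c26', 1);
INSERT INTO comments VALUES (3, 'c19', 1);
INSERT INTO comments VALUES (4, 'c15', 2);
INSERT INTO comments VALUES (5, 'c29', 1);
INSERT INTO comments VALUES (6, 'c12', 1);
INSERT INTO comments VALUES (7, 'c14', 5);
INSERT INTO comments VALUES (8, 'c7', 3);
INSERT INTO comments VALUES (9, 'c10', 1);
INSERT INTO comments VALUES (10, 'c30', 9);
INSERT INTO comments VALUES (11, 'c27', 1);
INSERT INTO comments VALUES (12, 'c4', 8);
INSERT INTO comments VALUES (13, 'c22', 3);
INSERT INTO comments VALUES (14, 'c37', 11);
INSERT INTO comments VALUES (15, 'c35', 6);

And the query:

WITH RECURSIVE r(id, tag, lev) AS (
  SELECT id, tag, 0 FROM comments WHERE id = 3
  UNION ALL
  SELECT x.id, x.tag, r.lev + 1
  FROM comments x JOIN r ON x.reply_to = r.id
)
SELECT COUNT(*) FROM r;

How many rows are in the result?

4

Base: id=3 (c19) at lev 0.
Iteration 1: rows with reply_to in {3} -> c7 (id 8, lev 1), c22 (id 13, lev 1).
Iteration 2: rows with reply_to in {8,13} -> c4 (id 12, lev 2).
Iteration 3: no rows with reply_to in {12}; recursion stops.
Total rows emitted: 4.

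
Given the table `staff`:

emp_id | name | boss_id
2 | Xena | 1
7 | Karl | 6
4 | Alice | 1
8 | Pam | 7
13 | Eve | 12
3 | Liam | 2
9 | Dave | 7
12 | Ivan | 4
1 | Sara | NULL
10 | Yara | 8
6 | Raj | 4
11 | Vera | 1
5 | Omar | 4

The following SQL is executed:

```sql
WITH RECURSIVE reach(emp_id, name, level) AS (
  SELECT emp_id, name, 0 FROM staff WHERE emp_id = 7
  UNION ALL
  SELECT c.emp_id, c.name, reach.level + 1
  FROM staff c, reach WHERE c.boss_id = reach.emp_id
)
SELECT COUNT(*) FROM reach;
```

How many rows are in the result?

Base: emp_id=7 (Karl) at level 0.
Iteration 1: rows with boss_id in {7} -> Pam (id 8, level 1), Dave (id 9, level 1).
Iteration 2: rows with boss_id in {8,9} -> Yara (id 10, level 2).
Iteration 3: no rows with boss_id in {10}; recursion stops.
Total rows emitted: 4.

4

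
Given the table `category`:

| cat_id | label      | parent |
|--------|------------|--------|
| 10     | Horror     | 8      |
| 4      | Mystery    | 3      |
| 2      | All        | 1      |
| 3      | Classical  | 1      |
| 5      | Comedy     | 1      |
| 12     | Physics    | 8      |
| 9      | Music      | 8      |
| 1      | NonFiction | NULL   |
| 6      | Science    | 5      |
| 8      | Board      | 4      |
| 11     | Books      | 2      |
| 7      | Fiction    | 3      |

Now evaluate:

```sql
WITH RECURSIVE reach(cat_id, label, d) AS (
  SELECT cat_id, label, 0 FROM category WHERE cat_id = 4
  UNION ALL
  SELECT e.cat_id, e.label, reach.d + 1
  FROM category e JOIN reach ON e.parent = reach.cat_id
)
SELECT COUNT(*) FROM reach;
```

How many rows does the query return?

Base: cat_id=4 (Mystery) at d 0.
Iteration 1: rows with parent in {4} -> Board (id 8, d 1).
Iteration 2: rows with parent in {8} -> Music (id 9, d 2), Horror (id 10, d 2), Physics (id 12, d 2).
Iteration 3: no rows with parent in {9,10,12}; recursion stops.
Total rows emitted: 5.

5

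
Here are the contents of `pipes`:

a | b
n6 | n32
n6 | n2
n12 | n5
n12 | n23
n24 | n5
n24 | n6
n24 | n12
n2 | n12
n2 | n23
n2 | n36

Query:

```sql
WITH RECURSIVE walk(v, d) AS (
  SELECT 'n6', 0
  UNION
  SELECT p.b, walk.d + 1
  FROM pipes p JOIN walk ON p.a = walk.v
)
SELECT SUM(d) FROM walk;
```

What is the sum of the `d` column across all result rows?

14

Base: (n6, d=0).
Iteration 1: edges from {n6} -> (n2, d=1), (n32, d=1).
Iteration 2: edges from {n2,n32} -> (n12, d=2), (n23, d=2), (n36, d=2).
Iteration 3: edges from {n12,n23,n36} -> (n23, d=3), (n5, d=3).
Iteration 4: no outgoing edges from {n23,n5}; recursion stops.
SUM(d) = 0 + 1 + 1 + 2 + 2 + 2 + 3 + 3 = 14.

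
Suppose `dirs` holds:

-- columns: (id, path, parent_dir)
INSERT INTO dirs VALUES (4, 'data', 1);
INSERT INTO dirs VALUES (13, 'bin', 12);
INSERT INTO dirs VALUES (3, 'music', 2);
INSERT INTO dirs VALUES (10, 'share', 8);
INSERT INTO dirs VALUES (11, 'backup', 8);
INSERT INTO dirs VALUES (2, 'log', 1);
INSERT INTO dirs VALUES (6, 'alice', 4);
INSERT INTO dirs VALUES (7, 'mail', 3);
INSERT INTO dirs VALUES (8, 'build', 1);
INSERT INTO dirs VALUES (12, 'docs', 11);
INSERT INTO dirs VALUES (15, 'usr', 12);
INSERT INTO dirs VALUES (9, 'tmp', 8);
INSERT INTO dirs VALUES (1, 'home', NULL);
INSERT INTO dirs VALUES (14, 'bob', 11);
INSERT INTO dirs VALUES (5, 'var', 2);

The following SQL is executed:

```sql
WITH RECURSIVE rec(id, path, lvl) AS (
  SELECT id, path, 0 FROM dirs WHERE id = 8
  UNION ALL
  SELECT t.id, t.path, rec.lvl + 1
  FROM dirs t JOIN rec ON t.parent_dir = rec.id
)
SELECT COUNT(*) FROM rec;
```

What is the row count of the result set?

Base: id=8 (build) at lvl 0.
Iteration 1: rows with parent_dir in {8} -> tmp (id 9, lvl 1), share (id 10, lvl 1), backup (id 11, lvl 1).
Iteration 2: rows with parent_dir in {9,10,11} -> docs (id 12, lvl 2), bob (id 14, lvl 2).
Iteration 3: rows with parent_dir in {12,14} -> bin (id 13, lvl 3), usr (id 15, lvl 3).
Iteration 4: no rows with parent_dir in {13,15}; recursion stops.
Total rows emitted: 8.

8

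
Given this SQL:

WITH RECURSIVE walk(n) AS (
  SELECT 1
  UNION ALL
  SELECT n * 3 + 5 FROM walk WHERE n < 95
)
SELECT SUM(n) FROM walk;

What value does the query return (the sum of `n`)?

411

Base: n=1.
Iteration 1: 1 < 95 holds -> n = 1 * 3 + 5 = 8.
Iteration 2: 8 < 95 holds -> n = 8 * 3 + 5 = 29.
Iteration 3: 29 < 95 holds -> n = 29 * 3 + 5 = 92.
Iteration 4: 92 < 95 holds -> n = 92 * 3 + 5 = 281.
Iteration 5: 281 < 95 fails; recursion stops.
SUM(n) = 1 + 8 + 29 + 92 + 281 = 411.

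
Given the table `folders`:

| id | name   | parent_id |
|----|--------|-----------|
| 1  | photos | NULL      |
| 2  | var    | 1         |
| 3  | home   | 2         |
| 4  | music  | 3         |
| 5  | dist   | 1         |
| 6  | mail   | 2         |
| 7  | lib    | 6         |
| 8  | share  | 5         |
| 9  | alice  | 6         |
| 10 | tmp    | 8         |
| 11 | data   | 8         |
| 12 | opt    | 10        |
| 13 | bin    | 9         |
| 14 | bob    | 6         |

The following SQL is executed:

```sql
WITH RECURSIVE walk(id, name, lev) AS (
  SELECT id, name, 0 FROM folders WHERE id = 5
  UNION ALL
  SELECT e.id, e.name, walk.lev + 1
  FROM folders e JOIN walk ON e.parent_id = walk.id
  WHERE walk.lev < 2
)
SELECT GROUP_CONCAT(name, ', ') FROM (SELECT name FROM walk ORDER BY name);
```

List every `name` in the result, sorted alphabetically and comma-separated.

data, dist, share, tmp

Base: id=5 (dist) at lev 0.
Iteration 1: rows with parent_id in {5} -> share (id 8, lev 1).
Iteration 2: rows with parent_id in {8} -> tmp (id 10, lev 2), data (id 11, lev 2).
Iteration 3: lev < 2 fails for all current rows; recursion stops.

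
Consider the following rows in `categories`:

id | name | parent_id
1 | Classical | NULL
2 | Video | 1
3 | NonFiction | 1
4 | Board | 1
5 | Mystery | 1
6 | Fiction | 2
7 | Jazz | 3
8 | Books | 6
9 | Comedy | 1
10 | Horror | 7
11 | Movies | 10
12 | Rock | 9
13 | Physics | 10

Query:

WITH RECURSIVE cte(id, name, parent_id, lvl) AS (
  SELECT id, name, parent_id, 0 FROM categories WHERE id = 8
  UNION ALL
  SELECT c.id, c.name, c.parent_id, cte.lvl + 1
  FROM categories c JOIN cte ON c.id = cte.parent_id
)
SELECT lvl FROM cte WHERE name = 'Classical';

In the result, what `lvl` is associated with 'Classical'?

3

Base: id=8 (Books), parent_id=6, lvl 0.
Iteration 1: join on id=6 -> Fiction (id 6, parent_id=2, lvl 1).
Iteration 2: join on id=2 -> Video (id 2, parent_id=1, lvl 2).
Iteration 3: join on id=1 -> Classical (id 1, parent_id=NULL, lvl 3).
Iteration 4: parent_id is NULL; no match; recursion stops.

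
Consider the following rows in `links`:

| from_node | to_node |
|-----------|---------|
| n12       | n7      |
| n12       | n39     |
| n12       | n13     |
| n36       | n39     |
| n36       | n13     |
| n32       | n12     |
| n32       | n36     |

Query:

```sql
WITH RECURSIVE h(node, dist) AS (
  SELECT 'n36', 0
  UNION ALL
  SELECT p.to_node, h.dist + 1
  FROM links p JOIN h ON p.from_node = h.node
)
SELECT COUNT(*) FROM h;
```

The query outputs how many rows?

3

Base: (n36, dist=0).
Iteration 1: edges from {n36} -> (n13, dist=1), (n39, dist=1).
Iteration 2: no outgoing edges from {n13,n39}; recursion stops.
Total rows emitted: 3.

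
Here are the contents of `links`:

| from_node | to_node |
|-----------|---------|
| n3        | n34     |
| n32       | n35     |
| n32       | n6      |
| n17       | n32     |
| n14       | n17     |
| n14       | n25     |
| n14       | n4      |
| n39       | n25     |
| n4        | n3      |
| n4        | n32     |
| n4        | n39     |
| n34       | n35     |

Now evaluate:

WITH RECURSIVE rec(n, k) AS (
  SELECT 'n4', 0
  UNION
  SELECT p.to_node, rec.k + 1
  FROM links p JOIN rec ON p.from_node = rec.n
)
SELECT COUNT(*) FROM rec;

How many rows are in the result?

Base: (n4, k=0).
Iteration 1: edges from {n4} -> (n3, k=1), (n32, k=1), (n39, k=1).
Iteration 2: edges from {n3,n32,n39} -> (n25, k=2), (n34, k=2), (n35, k=2), (n6, k=2).
Iteration 3: edges from {n25,n34,n35,n6} -> (n35, k=3).
Iteration 4: no outgoing edges from {n35}; recursion stops.
Total rows emitted: 9.

9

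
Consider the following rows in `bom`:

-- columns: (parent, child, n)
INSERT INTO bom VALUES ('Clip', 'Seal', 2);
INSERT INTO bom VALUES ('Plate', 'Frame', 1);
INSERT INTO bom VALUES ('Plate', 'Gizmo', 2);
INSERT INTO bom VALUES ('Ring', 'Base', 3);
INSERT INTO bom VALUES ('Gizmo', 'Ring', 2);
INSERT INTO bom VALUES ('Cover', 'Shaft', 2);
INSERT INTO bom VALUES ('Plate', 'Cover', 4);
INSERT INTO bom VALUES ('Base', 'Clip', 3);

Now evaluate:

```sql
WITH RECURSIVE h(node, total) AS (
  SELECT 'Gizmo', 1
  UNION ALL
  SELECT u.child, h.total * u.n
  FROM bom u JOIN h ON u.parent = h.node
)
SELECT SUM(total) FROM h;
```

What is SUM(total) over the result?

Base: (Gizmo, total=1).
Iteration 1: components of {Gizmo} -> Ring = 1*2 = 2.
Iteration 2: components of {Ring} -> Base = 2*3 = 6.
Iteration 3: components of {Base} -> Clip = 6*3 = 18.
Iteration 4: components of {Clip} -> Seal = 18*2 = 36.
Iteration 5: no further components; recursion stops.
SUM(total) = 1 + 2 + 6 + 18 + 36 = 63.

63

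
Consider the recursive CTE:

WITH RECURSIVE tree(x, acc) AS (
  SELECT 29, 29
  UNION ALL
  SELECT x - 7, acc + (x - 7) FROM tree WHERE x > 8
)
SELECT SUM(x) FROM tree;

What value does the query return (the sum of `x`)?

Base: x=29, acc=29.
Iteration 1: 29 > 8 holds -> x = 29 - 7 = 22, acc = 29 + 22 = 51.
Iteration 2: 22 > 8 holds -> x = 22 - 7 = 15, acc = 51 + 15 = 66.
Iteration 3: 15 > 8 holds -> x = 15 - 7 = 8, acc = 66 + 8 = 74.
Iteration 4: 8 > 8 fails; recursion stops.
SUM(x) = 29 + 22 + 15 + 8 = 74.

74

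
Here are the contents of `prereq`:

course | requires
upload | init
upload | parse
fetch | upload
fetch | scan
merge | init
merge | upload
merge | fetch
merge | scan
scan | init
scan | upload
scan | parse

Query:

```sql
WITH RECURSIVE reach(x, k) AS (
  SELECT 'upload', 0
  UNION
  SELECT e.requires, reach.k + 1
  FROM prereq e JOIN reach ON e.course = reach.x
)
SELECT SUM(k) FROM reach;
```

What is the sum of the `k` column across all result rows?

2

Base: (upload, k=0).
Iteration 1: edges from {upload} -> (init, k=1), (parse, k=1).
Iteration 2: no outgoing edges from {init,parse}; recursion stops.
SUM(k) = 0 + 1 + 1 = 2.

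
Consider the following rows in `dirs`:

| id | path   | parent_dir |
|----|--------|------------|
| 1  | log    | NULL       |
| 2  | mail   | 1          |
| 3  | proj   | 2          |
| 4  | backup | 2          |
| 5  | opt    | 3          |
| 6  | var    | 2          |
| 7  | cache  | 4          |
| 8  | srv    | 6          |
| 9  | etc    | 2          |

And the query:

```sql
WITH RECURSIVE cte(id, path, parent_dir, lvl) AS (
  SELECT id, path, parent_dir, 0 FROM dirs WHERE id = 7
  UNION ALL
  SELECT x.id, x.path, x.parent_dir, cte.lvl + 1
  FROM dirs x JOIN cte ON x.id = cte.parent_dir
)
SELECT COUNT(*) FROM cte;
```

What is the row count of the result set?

4

Base: id=7 (cache), parent_dir=4, lvl 0.
Iteration 1: join on id=4 -> backup (id 4, parent_dir=2, lvl 1).
Iteration 2: join on id=2 -> mail (id 2, parent_dir=1, lvl 2).
Iteration 3: join on id=1 -> log (id 1, parent_dir=NULL, lvl 3).
Iteration 4: parent_dir is NULL; no match; recursion stops.
Total rows emitted: 4.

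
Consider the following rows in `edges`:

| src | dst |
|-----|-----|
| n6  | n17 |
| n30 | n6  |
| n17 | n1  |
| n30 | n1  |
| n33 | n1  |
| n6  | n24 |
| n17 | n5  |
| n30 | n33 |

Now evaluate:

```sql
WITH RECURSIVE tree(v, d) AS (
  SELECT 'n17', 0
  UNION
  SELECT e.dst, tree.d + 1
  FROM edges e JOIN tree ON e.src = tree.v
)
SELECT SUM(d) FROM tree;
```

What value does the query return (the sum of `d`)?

Base: (n17, d=0).
Iteration 1: edges from {n17} -> (n1, d=1), (n5, d=1).
Iteration 2: no outgoing edges from {n1,n5}; recursion stops.
SUM(d) = 0 + 1 + 1 = 2.

2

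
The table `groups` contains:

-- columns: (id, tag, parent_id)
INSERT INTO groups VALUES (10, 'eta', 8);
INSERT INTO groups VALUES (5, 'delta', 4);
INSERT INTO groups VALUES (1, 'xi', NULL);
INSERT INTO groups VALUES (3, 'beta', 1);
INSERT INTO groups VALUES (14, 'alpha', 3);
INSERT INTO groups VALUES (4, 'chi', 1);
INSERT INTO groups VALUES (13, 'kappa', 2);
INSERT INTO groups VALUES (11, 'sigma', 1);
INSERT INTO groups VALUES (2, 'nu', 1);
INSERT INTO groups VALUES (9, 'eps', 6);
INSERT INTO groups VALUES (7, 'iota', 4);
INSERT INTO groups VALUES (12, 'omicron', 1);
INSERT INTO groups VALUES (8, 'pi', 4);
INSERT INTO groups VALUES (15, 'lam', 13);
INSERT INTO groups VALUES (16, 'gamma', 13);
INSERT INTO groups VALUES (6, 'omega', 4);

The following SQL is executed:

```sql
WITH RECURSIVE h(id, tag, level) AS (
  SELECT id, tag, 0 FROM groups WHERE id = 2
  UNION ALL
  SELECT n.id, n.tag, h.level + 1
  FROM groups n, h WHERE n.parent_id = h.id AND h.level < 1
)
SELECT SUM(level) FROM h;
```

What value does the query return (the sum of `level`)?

Base: id=2 (nu) at level 0.
Iteration 1: rows with parent_id in {2} -> kappa (id 13, level 1).
Iteration 2: level < 1 fails for all current rows; recursion stops.
SUM(level) = 0 + 1 = 1.

1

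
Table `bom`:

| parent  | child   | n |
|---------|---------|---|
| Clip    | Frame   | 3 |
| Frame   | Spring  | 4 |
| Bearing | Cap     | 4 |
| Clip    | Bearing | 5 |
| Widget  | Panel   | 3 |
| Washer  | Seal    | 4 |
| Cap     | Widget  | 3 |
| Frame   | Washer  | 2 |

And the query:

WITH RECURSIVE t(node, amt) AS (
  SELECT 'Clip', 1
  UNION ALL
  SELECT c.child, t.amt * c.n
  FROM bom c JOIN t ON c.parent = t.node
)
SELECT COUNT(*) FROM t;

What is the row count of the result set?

9

Base: (Clip, amt=1).
Iteration 1: components of {Clip} -> Bearing = 1*5 = 5, Frame = 1*3 = 3.
Iteration 2: components of {Bearing,Frame} -> Cap = 5*4 = 20, Spring = 3*4 = 12, Washer = 3*2 = 6.
Iteration 3: components of {Cap,Spring,Washer} -> Seal = 6*4 = 24, Widget = 20*3 = 60.
Iteration 4: components of {Seal,Widget} -> Panel = 60*3 = 180.
Iteration 5: no further components; recursion stops.
Total rows emitted: 9.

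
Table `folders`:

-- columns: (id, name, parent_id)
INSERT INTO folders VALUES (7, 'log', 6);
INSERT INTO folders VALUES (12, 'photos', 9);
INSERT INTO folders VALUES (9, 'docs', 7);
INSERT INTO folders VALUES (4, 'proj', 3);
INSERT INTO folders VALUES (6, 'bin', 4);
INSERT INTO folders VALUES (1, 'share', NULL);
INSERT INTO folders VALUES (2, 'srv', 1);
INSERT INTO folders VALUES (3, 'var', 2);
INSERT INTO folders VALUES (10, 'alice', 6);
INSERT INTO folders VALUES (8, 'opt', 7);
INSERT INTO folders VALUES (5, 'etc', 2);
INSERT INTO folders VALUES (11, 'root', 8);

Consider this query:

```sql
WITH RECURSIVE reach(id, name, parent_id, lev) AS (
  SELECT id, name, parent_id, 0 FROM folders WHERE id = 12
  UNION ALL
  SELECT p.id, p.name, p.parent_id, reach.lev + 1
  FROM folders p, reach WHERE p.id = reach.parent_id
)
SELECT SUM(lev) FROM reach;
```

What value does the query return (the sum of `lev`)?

Base: id=12 (photos), parent_id=9, lev 0.
Iteration 1: join on id=9 -> docs (id 9, parent_id=7, lev 1).
Iteration 2: join on id=7 -> log (id 7, parent_id=6, lev 2).
Iteration 3: join on id=6 -> bin (id 6, parent_id=4, lev 3).
Iteration 4: join on id=4 -> proj (id 4, parent_id=3, lev 4).
Iteration 5: join on id=3 -> var (id 3, parent_id=2, lev 5).
Iteration 6: join on id=2 -> srv (id 2, parent_id=1, lev 6).
Iteration 7: join on id=1 -> share (id 1, parent_id=NULL, lev 7).
Iteration 8: parent_id is NULL; no match; recursion stops.
SUM(lev) = 0 + 1 + 2 + 3 + 4 + 5 + 6 + 7 = 28.

28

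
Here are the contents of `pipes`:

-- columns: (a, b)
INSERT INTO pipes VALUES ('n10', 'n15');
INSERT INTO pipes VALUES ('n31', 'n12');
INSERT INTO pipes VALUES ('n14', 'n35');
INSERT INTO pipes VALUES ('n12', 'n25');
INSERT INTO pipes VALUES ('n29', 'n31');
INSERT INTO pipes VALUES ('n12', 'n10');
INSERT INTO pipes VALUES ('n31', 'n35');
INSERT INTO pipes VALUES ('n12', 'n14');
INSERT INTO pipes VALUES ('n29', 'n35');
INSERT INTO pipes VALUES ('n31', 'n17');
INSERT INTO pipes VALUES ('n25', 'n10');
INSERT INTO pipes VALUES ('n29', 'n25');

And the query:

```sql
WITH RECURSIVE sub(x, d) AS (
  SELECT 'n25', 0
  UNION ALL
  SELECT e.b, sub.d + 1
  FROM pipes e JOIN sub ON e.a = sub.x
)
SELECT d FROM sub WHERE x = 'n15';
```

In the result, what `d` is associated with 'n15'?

2

Base: (n25, d=0).
Iteration 1: edges from {n25} -> (n10, d=1).
Iteration 2: edges from {n10} -> (n15, d=2).
Iteration 3: no outgoing edges from {n15}; recursion stops.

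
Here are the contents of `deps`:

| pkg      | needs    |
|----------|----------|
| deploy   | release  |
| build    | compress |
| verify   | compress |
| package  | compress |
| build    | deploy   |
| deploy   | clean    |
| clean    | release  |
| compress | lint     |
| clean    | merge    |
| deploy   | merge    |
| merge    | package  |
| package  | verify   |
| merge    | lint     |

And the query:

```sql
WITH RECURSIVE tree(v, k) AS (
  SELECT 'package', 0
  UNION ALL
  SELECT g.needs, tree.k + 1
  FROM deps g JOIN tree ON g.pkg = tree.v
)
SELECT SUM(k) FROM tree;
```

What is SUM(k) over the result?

9

Base: (package, k=0).
Iteration 1: edges from {package} -> (compress, k=1), (verify, k=1).
Iteration 2: edges from {compress,verify} -> (compress, k=2), (lint, k=2).
Iteration 3: edges from {compress,lint} -> (lint, k=3).
Iteration 4: no outgoing edges from {lint}; recursion stops.
SUM(k) = 0 + 1 + 1 + 2 + 2 + 3 = 9.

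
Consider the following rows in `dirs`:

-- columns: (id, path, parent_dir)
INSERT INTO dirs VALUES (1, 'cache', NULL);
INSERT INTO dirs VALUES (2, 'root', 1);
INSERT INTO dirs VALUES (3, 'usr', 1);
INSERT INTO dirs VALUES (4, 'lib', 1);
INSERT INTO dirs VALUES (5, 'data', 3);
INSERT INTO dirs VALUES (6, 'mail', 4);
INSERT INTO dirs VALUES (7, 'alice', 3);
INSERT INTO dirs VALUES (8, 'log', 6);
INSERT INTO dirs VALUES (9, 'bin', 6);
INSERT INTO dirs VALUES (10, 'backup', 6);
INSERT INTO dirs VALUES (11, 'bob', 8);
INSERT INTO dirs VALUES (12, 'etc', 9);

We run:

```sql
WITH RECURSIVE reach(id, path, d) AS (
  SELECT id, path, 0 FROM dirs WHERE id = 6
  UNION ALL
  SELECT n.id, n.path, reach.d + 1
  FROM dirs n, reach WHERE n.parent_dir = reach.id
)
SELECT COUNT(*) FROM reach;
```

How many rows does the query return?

6

Base: id=6 (mail) at d 0.
Iteration 1: rows with parent_dir in {6} -> log (id 8, d 1), bin (id 9, d 1), backup (id 10, d 1).
Iteration 2: rows with parent_dir in {8,9,10} -> bob (id 11, d 2), etc (id 12, d 2).
Iteration 3: no rows with parent_dir in {11,12}; recursion stops.
Total rows emitted: 6.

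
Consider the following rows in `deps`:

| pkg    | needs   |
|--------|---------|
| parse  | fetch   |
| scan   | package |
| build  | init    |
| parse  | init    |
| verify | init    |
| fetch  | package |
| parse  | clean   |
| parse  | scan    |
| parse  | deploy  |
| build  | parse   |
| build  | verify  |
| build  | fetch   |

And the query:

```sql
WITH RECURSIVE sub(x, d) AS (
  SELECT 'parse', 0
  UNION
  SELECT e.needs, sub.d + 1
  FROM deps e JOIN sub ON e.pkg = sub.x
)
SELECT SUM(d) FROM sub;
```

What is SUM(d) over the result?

Base: (parse, d=0).
Iteration 1: edges from {parse} -> (clean, d=1), (deploy, d=1), (fetch, d=1), (init, d=1), (scan, d=1).
Iteration 2: edges from {clean,deploy,fetch,init,scan} -> (package, d=2). [UNION drops 1 duplicate row(s)]
Iteration 3: no outgoing edges from {package}; recursion stops.
SUM(d) = 0 + 1 + 1 + 1 + 1 + 1 + 2 = 7.

7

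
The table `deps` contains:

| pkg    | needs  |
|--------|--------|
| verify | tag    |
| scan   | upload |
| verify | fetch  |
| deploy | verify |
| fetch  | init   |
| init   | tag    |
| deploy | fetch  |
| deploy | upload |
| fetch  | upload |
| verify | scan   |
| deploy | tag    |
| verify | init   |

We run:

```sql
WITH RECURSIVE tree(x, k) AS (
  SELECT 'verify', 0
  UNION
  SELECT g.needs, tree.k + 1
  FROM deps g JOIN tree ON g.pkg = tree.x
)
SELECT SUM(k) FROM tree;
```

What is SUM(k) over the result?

13

Base: (verify, k=0).
Iteration 1: edges from {verify} -> (fetch, k=1), (init, k=1), (scan, k=1), (tag, k=1).
Iteration 2: edges from {fetch,init,scan,tag} -> (init, k=2), (tag, k=2), (upload, k=2). [UNION drops 1 duplicate row(s)]
Iteration 3: edges from {init,tag,upload} -> (tag, k=3).
Iteration 4: no outgoing edges from {tag}; recursion stops.
SUM(k) = 0 + 1 + 1 + 1 + 1 + 2 + 2 + 2 + 3 = 13.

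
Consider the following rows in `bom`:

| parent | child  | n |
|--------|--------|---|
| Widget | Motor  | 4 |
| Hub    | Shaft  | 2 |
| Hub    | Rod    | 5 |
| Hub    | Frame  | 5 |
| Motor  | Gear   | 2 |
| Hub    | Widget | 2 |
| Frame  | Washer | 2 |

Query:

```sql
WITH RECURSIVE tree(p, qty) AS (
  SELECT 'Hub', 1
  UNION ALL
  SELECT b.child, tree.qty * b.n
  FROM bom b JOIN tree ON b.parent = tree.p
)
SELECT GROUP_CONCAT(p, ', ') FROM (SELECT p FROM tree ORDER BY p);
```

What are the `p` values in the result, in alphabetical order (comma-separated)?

Frame, Gear, Hub, Motor, Rod, Shaft, Washer, Widget

Base: (Hub, qty=1).
Iteration 1: components of {Hub} -> Frame = 1*5 = 5, Rod = 1*5 = 5, Shaft = 1*2 = 2, Widget = 1*2 = 2.
Iteration 2: components of {Frame,Rod,Shaft,Widget} -> Motor = 2*4 = 8, Washer = 5*2 = 10.
Iteration 3: components of {Motor,Washer} -> Gear = 8*2 = 16.
Iteration 4: no further components; recursion stops.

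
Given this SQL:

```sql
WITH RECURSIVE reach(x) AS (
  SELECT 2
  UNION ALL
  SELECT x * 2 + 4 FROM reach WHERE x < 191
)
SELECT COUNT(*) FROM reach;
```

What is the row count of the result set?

7

Base: x=2.
Iteration 1: 2 < 191 holds -> x = 2 * 2 + 4 = 8.
Iteration 2: 8 < 191 holds -> x = 8 * 2 + 4 = 20.
Iteration 3: 20 < 191 holds -> x = 20 * 2 + 4 = 44.
Iteration 4: 44 < 191 holds -> x = 44 * 2 + 4 = 92.
Iteration 5: 92 < 191 holds -> x = 92 * 2 + 4 = 188.
Iteration 6: 188 < 191 holds -> x = 188 * 2 + 4 = 380.
Iteration 7: 380 < 191 fails; recursion stops.
Total rows emitted: 7.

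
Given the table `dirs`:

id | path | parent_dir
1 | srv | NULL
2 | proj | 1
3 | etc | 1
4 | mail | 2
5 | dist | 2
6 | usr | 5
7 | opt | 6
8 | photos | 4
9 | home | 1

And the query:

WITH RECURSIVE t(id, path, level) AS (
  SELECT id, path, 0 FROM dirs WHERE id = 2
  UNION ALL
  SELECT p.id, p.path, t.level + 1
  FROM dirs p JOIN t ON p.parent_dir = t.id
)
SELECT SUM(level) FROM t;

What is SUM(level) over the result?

9

Base: id=2 (proj) at level 0.
Iteration 1: rows with parent_dir in {2} -> mail (id 4, level 1), dist (id 5, level 1).
Iteration 2: rows with parent_dir in {4,5} -> usr (id 6, level 2), photos (id 8, level 2).
Iteration 3: rows with parent_dir in {6,8} -> opt (id 7, level 3).
Iteration 4: no rows with parent_dir in {7}; recursion stops.
SUM(level) = 0 + 1 + 1 + 2 + 2 + 3 = 9.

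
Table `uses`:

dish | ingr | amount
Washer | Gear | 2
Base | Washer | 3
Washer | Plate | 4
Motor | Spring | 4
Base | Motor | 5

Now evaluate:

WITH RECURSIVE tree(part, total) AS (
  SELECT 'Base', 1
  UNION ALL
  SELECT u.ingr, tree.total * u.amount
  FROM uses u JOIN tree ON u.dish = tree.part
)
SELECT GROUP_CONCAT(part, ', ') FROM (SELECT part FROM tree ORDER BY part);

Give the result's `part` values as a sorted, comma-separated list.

Base, Gear, Motor, Plate, Spring, Washer

Base: (Base, total=1).
Iteration 1: components of {Base} -> Motor = 1*5 = 5, Washer = 1*3 = 3.
Iteration 2: components of {Motor,Washer} -> Gear = 3*2 = 6, Plate = 3*4 = 12, Spring = 5*4 = 20.
Iteration 3: no further components; recursion stops.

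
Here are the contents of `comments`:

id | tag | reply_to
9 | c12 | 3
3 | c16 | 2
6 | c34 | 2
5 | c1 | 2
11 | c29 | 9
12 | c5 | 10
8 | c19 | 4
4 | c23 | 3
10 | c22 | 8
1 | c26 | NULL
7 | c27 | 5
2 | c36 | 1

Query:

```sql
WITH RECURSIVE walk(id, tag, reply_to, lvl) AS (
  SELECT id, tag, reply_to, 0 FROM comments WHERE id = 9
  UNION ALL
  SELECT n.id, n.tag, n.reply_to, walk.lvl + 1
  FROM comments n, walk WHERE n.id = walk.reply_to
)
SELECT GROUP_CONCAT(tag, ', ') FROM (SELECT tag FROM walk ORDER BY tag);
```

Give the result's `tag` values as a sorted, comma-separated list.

c12, c16, c26, c36

Base: id=9 (c12), reply_to=3, lvl 0.
Iteration 1: join on id=3 -> c16 (id 3, reply_to=2, lvl 1).
Iteration 2: join on id=2 -> c36 (id 2, reply_to=1, lvl 2).
Iteration 3: join on id=1 -> c26 (id 1, reply_to=NULL, lvl 3).
Iteration 4: reply_to is NULL; no match; recursion stops.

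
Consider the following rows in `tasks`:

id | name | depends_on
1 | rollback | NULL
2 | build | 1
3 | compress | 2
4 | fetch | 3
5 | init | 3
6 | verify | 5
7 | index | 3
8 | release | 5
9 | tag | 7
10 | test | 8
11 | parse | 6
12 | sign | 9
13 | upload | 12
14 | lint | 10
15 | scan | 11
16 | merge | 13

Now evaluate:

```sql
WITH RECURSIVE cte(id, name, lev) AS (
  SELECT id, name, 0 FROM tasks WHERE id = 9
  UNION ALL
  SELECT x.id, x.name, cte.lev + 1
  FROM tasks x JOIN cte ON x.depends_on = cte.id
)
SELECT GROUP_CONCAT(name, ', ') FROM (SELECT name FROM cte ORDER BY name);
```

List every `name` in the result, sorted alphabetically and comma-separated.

Base: id=9 (tag) at lev 0.
Iteration 1: rows with depends_on in {9} -> sign (id 12, lev 1).
Iteration 2: rows with depends_on in {12} -> upload (id 13, lev 2).
Iteration 3: rows with depends_on in {13} -> merge (id 16, lev 3).
Iteration 4: no rows with depends_on in {16}; recursion stops.

merge, sign, tag, upload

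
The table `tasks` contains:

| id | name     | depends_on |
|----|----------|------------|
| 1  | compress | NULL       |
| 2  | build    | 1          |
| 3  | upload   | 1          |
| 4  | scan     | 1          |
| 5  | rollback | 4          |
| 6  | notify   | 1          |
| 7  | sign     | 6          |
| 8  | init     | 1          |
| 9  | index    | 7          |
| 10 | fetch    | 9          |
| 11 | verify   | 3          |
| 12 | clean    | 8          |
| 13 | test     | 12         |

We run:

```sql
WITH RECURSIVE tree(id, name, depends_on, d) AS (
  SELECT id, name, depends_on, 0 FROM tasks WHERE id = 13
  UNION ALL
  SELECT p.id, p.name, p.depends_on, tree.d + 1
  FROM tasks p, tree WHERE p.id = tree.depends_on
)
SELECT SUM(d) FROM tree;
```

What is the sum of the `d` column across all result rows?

Base: id=13 (test), depends_on=12, d 0.
Iteration 1: join on id=12 -> clean (id 12, depends_on=8, d 1).
Iteration 2: join on id=8 -> init (id 8, depends_on=1, d 2).
Iteration 3: join on id=1 -> compress (id 1, depends_on=NULL, d 3).
Iteration 4: depends_on is NULL; no match; recursion stops.
SUM(d) = 0 + 1 + 2 + 3 = 6.

6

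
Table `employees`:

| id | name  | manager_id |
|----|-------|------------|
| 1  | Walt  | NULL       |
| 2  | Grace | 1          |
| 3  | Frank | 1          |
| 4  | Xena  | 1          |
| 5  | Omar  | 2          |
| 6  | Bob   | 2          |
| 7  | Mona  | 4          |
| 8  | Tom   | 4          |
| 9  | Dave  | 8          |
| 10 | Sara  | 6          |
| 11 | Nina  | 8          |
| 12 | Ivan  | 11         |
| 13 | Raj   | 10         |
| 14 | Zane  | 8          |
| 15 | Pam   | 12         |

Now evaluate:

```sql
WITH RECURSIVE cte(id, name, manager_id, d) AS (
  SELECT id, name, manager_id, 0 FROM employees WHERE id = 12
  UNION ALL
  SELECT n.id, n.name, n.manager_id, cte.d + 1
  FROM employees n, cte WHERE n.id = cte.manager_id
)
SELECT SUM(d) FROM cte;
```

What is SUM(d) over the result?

Base: id=12 (Ivan), manager_id=11, d 0.
Iteration 1: join on id=11 -> Nina (id 11, manager_id=8, d 1).
Iteration 2: join on id=8 -> Tom (id 8, manager_id=4, d 2).
Iteration 3: join on id=4 -> Xena (id 4, manager_id=1, d 3).
Iteration 4: join on id=1 -> Walt (id 1, manager_id=NULL, d 4).
Iteration 5: manager_id is NULL; no match; recursion stops.
SUM(d) = 0 + 1 + 2 + 3 + 4 = 10.

10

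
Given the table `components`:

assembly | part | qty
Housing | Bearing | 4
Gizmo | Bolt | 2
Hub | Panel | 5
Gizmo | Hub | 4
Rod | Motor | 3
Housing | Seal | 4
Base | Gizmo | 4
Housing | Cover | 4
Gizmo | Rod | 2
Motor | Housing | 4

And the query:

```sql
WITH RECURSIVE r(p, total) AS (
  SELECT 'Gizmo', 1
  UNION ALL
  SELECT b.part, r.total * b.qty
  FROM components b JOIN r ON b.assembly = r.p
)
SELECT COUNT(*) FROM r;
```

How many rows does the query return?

Base: (Gizmo, total=1).
Iteration 1: components of {Gizmo} -> Bolt = 1*2 = 2, Hub = 1*4 = 4, Rod = 1*2 = 2.
Iteration 2: components of {Bolt,Hub,Rod} -> Motor = 2*3 = 6, Panel = 4*5 = 20.
Iteration 3: components of {Motor,Panel} -> Housing = 6*4 = 24.
Iteration 4: components of {Housing} -> Bearing = 24*4 = 96, Cover = 24*4 = 96, Seal = 24*4 = 96.
Iteration 5: no further components; recursion stops.
Total rows emitted: 10.

10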